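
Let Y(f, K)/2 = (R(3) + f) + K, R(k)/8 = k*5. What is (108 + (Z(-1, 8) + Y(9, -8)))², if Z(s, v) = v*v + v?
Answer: 178084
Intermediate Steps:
R(k) = 40*k (R(k) = 8*(k*5) = 8*(5*k) = 40*k)
Y(f, K) = 240 + 2*K + 2*f (Y(f, K) = 2*((40*3 + f) + K) = 2*((120 + f) + K) = 2*(120 + K + f) = 240 + 2*K + 2*f)
Z(s, v) = v + v² (Z(s, v) = v² + v = v + v²)
(108 + (Z(-1, 8) + Y(9, -8)))² = (108 + (8*(1 + 8) + (240 + 2*(-8) + 2*9)))² = (108 + (8*9 + (240 - 16 + 18)))² = (108 + (72 + 242))² = (108 + 314)² = 422² = 178084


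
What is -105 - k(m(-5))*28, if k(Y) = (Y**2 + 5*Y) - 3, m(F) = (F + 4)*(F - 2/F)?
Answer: -31437/25 ≈ -1257.5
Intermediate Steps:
m(F) = (4 + F)*(F - 2/F)
k(Y) = -3 + Y**2 + 5*Y
-105 - k(m(-5))*28 = -105 - (-3 + (-2 + (-5)**2 - 8/(-5) + 4*(-5))**2 + 5*(-2 + (-5)**2 - 8/(-5) + 4*(-5)))*28 = -105 - (-3 + (-2 + 25 - 8*(-1/5) - 20)**2 + 5*(-2 + 25 - 8*(-1/5) - 20))*28 = -105 - (-3 + (-2 + 25 + 8/5 - 20)**2 + 5*(-2 + 25 + 8/5 - 20))*28 = -105 - (-3 + (23/5)**2 + 5*(23/5))*28 = -105 - (-3 + 529/25 + 23)*28 = -105 - 1029*28/25 = -105 - 1*28812/25 = -105 - 28812/25 = -31437/25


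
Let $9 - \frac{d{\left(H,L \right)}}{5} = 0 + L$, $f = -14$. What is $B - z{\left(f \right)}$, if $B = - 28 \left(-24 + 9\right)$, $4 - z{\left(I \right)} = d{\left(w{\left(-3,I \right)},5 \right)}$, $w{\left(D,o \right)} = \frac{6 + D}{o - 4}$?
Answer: $436$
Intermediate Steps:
$w{\left(D,o \right)} = \frac{6 + D}{-4 + o}$
$d{\left(H,L \right)} = 45 - 5 L$ ($d{\left(H,L \right)} = 45 - 5 \left(0 + L\right) = 45 - 5 L$)
$z{\left(I \right)} = -16$ ($z{\left(I \right)} = 4 - \left(45 - 25\right) = 4 - 20 = -16$)
$B = 420$ ($B = \left(-28\right) \left(-15\right) = 420$)
$B - z{\left(f \right)} = 420 - -16 = 420 + 16 = 436$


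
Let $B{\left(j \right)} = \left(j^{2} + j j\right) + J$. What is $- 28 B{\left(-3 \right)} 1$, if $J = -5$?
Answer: $-364$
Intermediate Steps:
$B{\left(j \right)} = -5 + 2 j^{2}$ ($B{\left(j \right)} = \left(j^{2} + j j\right) - 5 = \left(j^{2} + j^{2}\right) - 5 = 2 j^{2} - 5 = -5 + 2 j^{2}$)
$- 28 B{\left(-3 \right)} 1 = - 28 \left(-5 + 2 \left(-3\right)^{2}\right) 1 = - 28 \left(-5 + 2 \cdot 9\right) 1 = - 28 \left(-5 + 18\right) 1 = \left(-28\right) 13 \cdot 1 = \left(-364\right) 1 = -364$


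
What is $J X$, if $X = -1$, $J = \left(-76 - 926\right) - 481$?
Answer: $1483$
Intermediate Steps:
$J = -1483$ ($J = -1002 - 481 = -1483$)
$J X = \left(-1483\right) \left(-1\right) = 1483$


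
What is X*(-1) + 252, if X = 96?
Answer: 156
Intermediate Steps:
X*(-1) + 252 = 96*(-1) + 252 = -96 + 252 = 156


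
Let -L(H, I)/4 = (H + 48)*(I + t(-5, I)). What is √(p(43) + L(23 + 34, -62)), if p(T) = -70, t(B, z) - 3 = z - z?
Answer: √24710 ≈ 157.19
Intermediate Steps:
t(B, z) = 3 (t(B, z) = 3 + (z - z) = 3 + 0 = 3)
L(H, I) = -4*(3 + I)*(48 + H) (L(H, I) = -4*(H + 48)*(I + 3) = -4*(48 + H)*(3 + I) = -4*(3 + I)*(48 + H))
√(p(43) + L(23 + 34, -62)) = √(-70 + (-576 - 192*(-62) - 12*(23 + 34) - 4*(23 + 34)*(-62))) = √(-70 + (-576 + 11904 - 12*57 - 4*57*(-62))) = √(-70 + (-576 + 11904 - 684 + 14136)) = √(-70 + 24780) = √24710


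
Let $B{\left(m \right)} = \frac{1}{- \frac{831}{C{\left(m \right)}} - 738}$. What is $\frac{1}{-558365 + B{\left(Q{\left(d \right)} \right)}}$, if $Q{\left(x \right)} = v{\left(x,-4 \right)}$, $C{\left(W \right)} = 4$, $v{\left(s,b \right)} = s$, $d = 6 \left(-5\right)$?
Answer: $- \frac{3783}{2112294799} \approx -1.7909 \cdot 10^{-6}$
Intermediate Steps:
$d = -30$
$Q{\left(x \right)} = x$
$B{\left(m \right)} = - \frac{4}{3783}$ ($B{\left(m \right)} = \frac{1}{- \frac{831}{4} - 738} = \frac{1}{- \frac{3783}{4}} = - \frac{4}{3783}$)
$\frac{1}{-558365 + B{\left(Q{\left(d \right)} \right)}} = \frac{1}{-558365 - \frac{4}{3783}} = \frac{1}{- \frac{2112294799}{3783}} = - \frac{3783}{2112294799}$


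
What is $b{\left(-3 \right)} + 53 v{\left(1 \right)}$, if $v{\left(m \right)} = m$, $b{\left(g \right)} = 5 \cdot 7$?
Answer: $88$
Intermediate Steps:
$b{\left(g \right)} = 35$
$b{\left(-3 \right)} + 53 v{\left(1 \right)} = 35 + 53 \cdot 1 = 35 + 53 = 88$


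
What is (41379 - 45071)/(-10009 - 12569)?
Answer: 26/159 ≈ 0.16352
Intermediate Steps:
(41379 - 45071)/(-10009 - 12569) = -3692/(-22578) = -3692*(-1/22578) = 26/159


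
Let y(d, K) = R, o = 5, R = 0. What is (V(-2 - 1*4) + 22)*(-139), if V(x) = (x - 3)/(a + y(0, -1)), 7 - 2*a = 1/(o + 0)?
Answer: -45731/17 ≈ -2690.1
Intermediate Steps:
y(d, K) = 0
a = 17/5 (a = 7/2 - 1/(2*(5 + 0)) = 7/2 - ½/5 = 7/2 - ½*⅕ = 7/2 - ⅒ = 17/5 ≈ 3.4000)
V(x) = -15/17 + 5*x/17 (V(x) = (x - 3)/(17/5 + 0) = (-3 + x)/(17/5) = (-3 + x)*(5/17) = -15/17 + 5*x/17)
(V(-2 - 1*4) + 22)*(-139) = ((-15/17 + 5*(-2 - 1*4)/17) + 22)*(-139) = ((-15/17 + 5*(-2 - 4)/17) + 22)*(-139) = ((-15/17 + (5/17)*(-6)) + 22)*(-139) = ((-15/17 - 30/17) + 22)*(-139) = (-45/17 + 22)*(-139) = (329/17)*(-139) = -45731/17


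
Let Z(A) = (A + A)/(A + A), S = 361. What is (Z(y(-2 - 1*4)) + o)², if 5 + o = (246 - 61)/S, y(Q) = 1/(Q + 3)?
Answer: 1585081/130321 ≈ 12.163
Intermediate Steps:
y(Q) = 1/(3 + Q)
Z(A) = 1 (Z(A) = (2*A)/((2*A)) = (2*A)*(1/(2*A)) = 1)
o = -1620/361 (o = -5 + (246 - 61)/361 = -5 + 185*(1/361) = -5 + 185/361 = -1620/361 ≈ -4.4875)
(Z(y(-2 - 1*4)) + o)² = (1 - 1620/361)² = (-1259/361)² = 1585081/130321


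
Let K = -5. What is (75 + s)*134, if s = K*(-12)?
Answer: 18090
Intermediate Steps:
s = 60 (s = -5*(-12) = 60)
(75 + s)*134 = (75 + 60)*134 = 135*134 = 18090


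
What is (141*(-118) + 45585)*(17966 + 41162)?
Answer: 1711578216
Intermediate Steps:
(141*(-118) + 45585)*(17966 + 41162) = (-16638 + 45585)*59128 = 28947*59128 = 1711578216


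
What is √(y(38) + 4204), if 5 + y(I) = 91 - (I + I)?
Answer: 7*√86 ≈ 64.915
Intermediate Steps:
y(I) = 86 - 2*I (y(I) = -5 + (91 - (I + I)) = -5 + (91 - 2*I) = 86 - 2*I)
√(y(38) + 4204) = √((86 - 2*38) + 4204) = √((86 - 76) + 4204) = √(10 + 4204) = √4214 = 7*√86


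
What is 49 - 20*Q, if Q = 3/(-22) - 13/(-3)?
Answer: -1153/33 ≈ -34.939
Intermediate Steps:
Q = 277/66 (Q = 3*(-1/22) - 13*(-1/3) = -3/22 + 13/3 = 277/66 ≈ 4.1970)
49 - 20*Q = 49 - 20*277/66 = 49 - 2770/33 = -1153/33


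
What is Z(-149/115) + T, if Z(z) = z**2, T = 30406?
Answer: 402141551/13225 ≈ 30408.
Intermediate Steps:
Z(-149/115) + T = (-149/115)**2 + 30406 = 22201/13225 + 30406 = 402141551/13225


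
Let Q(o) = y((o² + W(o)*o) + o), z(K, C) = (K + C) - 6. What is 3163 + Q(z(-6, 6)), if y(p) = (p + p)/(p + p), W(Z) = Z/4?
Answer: 3164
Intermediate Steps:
W(Z) = Z/4 (W(Z) = Z*(¼) = Z/4)
y(p) = 1 (y(p) = (2*p)/((2*p)) = (2*p)*(1/(2*p)) = 1)
z(K, C) = -6 + C + K (z(K, C) = (C + K) - 6 = -6 + C + K)
Q(o) = 1
3163 + Q(z(-6, 6)) = 3163 + 1 = 3164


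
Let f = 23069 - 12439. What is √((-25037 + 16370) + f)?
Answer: √1963 ≈ 44.306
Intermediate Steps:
f = 10630
√((-25037 + 16370) + f) = √((-25037 + 16370) + 10630) = √(-8667 + 10630) = √1963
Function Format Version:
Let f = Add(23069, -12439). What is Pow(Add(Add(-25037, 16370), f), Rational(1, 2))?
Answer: Pow(1963, Rational(1, 2)) ≈ 44.306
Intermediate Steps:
f = 10630
Pow(Add(Add(-25037, 16370), f), Rational(1, 2)) = Pow(Add(Add(-25037, 16370), 10630), Rational(1, 2)) = Pow(Add(-8667, 10630), Rational(1, 2)) = Pow(1963, Rational(1, 2))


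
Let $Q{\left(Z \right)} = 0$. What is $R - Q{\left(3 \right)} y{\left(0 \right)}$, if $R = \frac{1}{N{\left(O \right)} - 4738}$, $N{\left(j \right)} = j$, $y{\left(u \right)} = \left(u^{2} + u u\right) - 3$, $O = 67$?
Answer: $0$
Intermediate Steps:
$y{\left(u \right)} = -3 + 2 u^{2}$ ($y{\left(u \right)} = \left(u^{2} + u^{2}\right) - 3 = 2 u^{2} - 3 = -3 + 2 u^{2}$)
$R = - \frac{1}{4671}$ ($R = \frac{1}{67 - 4738} = \frac{1}{-4671} = - \frac{1}{4671} \approx -0.00021409$)
$R - Q{\left(3 \right)} y{\left(0 \right)} = - \frac{\left(-1\right) 0 \left(-3 + 2 \cdot 0^{2}\right)}{4671} = - \frac{0 \left(-3 + 2 \cdot 0\right)}{4671} = - \frac{0 \left(-3 + 0\right)}{4671} = - \frac{0 \left(-3\right)}{4671} = \left(- \frac{1}{4671}\right) 0 = 0$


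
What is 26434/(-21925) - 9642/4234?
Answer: -161661203/46415225 ≈ -3.4829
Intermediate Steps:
26434/(-21925) - 9642/4234 = 26434*(-1/21925) - 9642*1/4234 = -26434/21925 - 4821/2117 = -161661203/46415225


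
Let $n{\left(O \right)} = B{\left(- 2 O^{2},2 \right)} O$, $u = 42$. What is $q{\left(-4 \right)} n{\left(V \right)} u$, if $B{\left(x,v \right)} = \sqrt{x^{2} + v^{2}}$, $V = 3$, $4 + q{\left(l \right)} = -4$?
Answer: $- 2016 \sqrt{82} \approx -18256.0$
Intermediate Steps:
$q{\left(l \right)} = -8$ ($q{\left(l \right)} = -4 - 4 = -8$)
$B{\left(x,v \right)} = \sqrt{v^{2} + x^{2}}$
$n{\left(O \right)} = O \sqrt{4 + 4 O^{4}}$ ($n{\left(O \right)} = \sqrt{2^{2} + \left(- 2 O^{2}\right)^{2}} O = \sqrt{4 + 4 O^{4}} O = O \sqrt{4 + 4 O^{4}}$)
$q{\left(-4 \right)} n{\left(V \right)} u = - 8 \cdot 2 \cdot 3 \sqrt{1 + 3^{4}} \cdot 42 = - 8 \cdot 2 \cdot 3 \sqrt{1 + 81} \cdot 42 = - 8 \cdot 2 \cdot 3 \sqrt{82} \cdot 42 = - 8 \cdot 6 \sqrt{82} \cdot 42 = - 48 \sqrt{82} \cdot 42 = - 2016 \sqrt{82}$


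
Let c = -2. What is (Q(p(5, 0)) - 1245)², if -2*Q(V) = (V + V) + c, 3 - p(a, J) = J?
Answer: 1555009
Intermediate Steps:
p(a, J) = 3 - J
Q(V) = 1 - V (Q(V) = -((V + V) - 2)/2 = -(2*V - 2)/2 = -(-2 + 2*V)/2 = 1 - V)
(Q(p(5, 0)) - 1245)² = ((1 - (3 - 1*0)) - 1245)² = ((1 - (3 + 0)) - 1245)² = ((1 - 1*3) - 1245)² = ((1 - 3) - 1245)² = (-2 - 1245)² = (-1247)² = 1555009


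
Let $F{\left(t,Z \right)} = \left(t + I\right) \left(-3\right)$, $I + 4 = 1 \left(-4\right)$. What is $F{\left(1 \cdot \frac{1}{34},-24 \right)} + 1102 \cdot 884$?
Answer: $\frac{33122525}{34} \approx 9.7419 \cdot 10^{5}$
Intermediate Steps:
$I = -8$ ($I = -4 + 1 \left(-4\right) = -4 - 4 = -8$)
$F{\left(t,Z \right)} = 24 - 3 t$ ($F{\left(t,Z \right)} = \left(t - 8\right) \left(-3\right) = \left(-8 + t\right) \left(-3\right) = 24 - 3 t$)
$F{\left(1 \cdot \frac{1}{34},-24 \right)} + 1102 \cdot 884 = \left(24 - 3 \cdot 1 \cdot \frac{1}{34}\right) + 1102 \cdot 884 = \left(24 - 3 \cdot 1 \cdot \frac{1}{34}\right) + 974168 = \left(24 - \frac{3}{34}\right) + 974168 = \frac{813}{34} + 974168 = \frac{33122525}{34}$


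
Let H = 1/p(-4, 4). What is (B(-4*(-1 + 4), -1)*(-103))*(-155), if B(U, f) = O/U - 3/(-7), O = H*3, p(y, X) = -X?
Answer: 878075/112 ≈ 7840.0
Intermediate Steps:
H = -1/4 (H = 1/(-1*4) = 1/(-4) = -1/4 ≈ -0.25000)
O = -3/4 (O = -1/4*3 = -3/4 ≈ -0.75000)
B(U, f) = 3/7 - 3/(4*U) (B(U, f) = -3/(4*U) - 3/(-7) = -3/(4*U) - 3*(-1/7) = -3/(4*U) + 3/7 = 3/7 - 3/(4*U))
(B(-4*(-1 + 4), -1)*(-103))*(-155) = ((3*(-7 + 4*(-4*(-1 + 4)))/(28*((-4*(-1 + 4)))))*(-103))*(-155) = ((3*(-7 + 4*(-4*3))/(28*((-4*3))))*(-103))*(-155) = (((3/28)*(-7 + 4*(-12))/(-12))*(-103))*(-155) = (((3/28)*(-1/12)*(-7 - 48))*(-103))*(-155) = (((3/28)*(-1/12)*(-55))*(-103))*(-155) = ((55/112)*(-103))*(-155) = -5665/112*(-155) = 878075/112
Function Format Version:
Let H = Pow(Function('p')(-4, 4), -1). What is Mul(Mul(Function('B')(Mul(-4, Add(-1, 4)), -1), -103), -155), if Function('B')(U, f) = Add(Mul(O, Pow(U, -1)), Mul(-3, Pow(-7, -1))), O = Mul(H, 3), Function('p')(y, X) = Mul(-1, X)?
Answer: Rational(878075, 112) ≈ 7840.0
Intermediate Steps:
H = Rational(-1, 4) (H = Pow(Mul(-1, 4), -1) = Pow(-4, -1) = Rational(-1, 4) ≈ -0.25000)
O = Rational(-3, 4) (O = Mul(Rational(-1, 4), 3) = Rational(-3, 4) ≈ -0.75000)
Function('B')(U, f) = Add(Rational(3, 7), Mul(Rational(-3, 4), Pow(U, -1))) (Function('B')(U, f) = Add(Mul(Rational(-3, 4), Pow(U, -1)), Mul(-3, Pow(-7, -1))) = Add(Mul(Rational(-3, 4), Pow(U, -1)), Mul(-3, Rational(-1, 7))) = Add(Mul(Rational(-3, 4), Pow(U, -1)), Rational(3, 7)) = Add(Rational(3, 7), Mul(Rational(-3, 4), Pow(U, -1))))
Mul(Mul(Function('B')(Mul(-4, Add(-1, 4)), -1), -103), -155) = Mul(Mul(Mul(Rational(3, 28), Pow(Mul(-4, Add(-1, 4)), -1), Add(-7, Mul(4, Mul(-4, Add(-1, 4))))), -103), -155) = Mul(Mul(Mul(Rational(3, 28), Pow(Mul(-4, 3), -1), Add(-7, Mul(4, Mul(-4, 3)))), -103), -155) = Mul(Mul(Mul(Rational(3, 28), Pow(-12, -1), Add(-7, Mul(4, -12))), -103), -155) = Mul(Mul(Mul(Rational(3, 28), Rational(-1, 12), Add(-7, -48)), -103), -155) = Mul(Mul(Mul(Rational(3, 28), Rational(-1, 12), -55), -103), -155) = Mul(Mul(Rational(55, 112), -103), -155) = Mul(Rational(-5665, 112), -155) = Rational(878075, 112)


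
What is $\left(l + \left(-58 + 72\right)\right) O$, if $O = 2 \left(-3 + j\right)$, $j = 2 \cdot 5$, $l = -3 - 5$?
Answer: $84$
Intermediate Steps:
$l = -8$ ($l = -3 - 5 = -8$)
$j = 10$
$O = 14$ ($O = 2 \left(-3 + 10\right) = 2 \cdot 7 = 14$)
$\left(l + \left(-58 + 72\right)\right) O = \left(-8 + \left(-58 + 72\right)\right) 14 = \left(-8 + 14\right) 14 = 6 \cdot 14 = 84$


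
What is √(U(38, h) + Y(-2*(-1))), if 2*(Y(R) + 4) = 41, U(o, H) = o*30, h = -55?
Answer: 3*√514/2 ≈ 34.007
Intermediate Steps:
U(o, H) = 30*o
Y(R) = 33/2 (Y(R) = -4 + (½)*41 = -4 + 41/2 = 33/2)
√(U(38, h) + Y(-2*(-1))) = √(30*38 + 33/2) = √(1140 + 33/2) = √(2313/2) = 3*√514/2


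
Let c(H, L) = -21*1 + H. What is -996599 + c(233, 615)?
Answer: -996387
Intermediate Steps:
c(H, L) = -21 + H
-996599 + c(233, 615) = -996599 + (-21 + 233) = -996599 + 212 = -996387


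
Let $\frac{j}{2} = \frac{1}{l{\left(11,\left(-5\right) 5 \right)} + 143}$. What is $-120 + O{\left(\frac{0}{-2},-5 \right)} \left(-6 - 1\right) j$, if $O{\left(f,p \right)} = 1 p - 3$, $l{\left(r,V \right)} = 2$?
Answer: $- \frac{17288}{145} \approx -119.23$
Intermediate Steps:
$O{\left(f,p \right)} = -3 + p$ ($O{\left(f,p \right)} = p - 3 = -3 + p$)
$j = \frac{2}{145}$ ($j = \frac{2}{2 + 143} = \frac{2}{145} \approx 0.013793$)
$-120 + O{\left(\frac{0}{-2},-5 \right)} \left(-6 - 1\right) j = -120 + \left(-3 - 5\right) \left(-6 - 1\right) \frac{2}{145} = -120 + \left(-8\right) \left(-7\right) \frac{2}{145} = -120 + 56 \cdot \frac{2}{145} = -120 + \frac{112}{145} = - \frac{17288}{145}$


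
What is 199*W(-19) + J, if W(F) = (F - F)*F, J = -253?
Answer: -253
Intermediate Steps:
W(F) = 0 (W(F) = 0*F = 0)
199*W(-19) + J = 199*0 - 253 = 0 - 253 = -253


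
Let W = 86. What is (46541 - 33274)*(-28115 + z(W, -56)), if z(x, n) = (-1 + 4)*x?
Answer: -369578819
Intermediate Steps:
z(x, n) = 3*x
(46541 - 33274)*(-28115 + z(W, -56)) = (46541 - 33274)*(-28115 + 3*86) = 13267*(-28115 + 258) = 13267*(-27857) = -369578819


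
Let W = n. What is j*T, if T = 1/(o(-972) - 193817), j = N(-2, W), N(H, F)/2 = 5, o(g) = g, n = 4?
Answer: -10/194789 ≈ -5.1338e-5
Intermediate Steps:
W = 4
N(H, F) = 10 (N(H, F) = 2*5 = 10)
j = 10
T = -1/194789 (T = 1/(-972 - 193817) = 1/(-194789) = -1/194789 ≈ -5.1338e-6)
j*T = 10*(-1/194789) = -10/194789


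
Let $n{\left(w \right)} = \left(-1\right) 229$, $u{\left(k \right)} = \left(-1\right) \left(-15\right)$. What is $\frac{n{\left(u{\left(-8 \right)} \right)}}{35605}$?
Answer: $- \frac{229}{35605} \approx -0.0064317$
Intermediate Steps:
$u{\left(k \right)} = 15$
$n{\left(w \right)} = -229$
$\frac{n{\left(u{\left(-8 \right)} \right)}}{35605} = - \frac{229}{35605}$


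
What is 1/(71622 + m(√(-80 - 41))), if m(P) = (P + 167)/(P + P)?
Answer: 17332645/1241407380457 + 1837*I/1241407380457 ≈ 1.3962e-5 + 1.4798e-9*I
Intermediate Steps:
m(P) = (167 + P)/(2*P) (m(P) = (167 + P)/((2*P)) = (167 + P)*(1/(2*P)) = (167 + P)/(2*P))
1/(71622 + m(√(-80 - 41))) = 1/(71622 + (167 + √(-80 - 41))/(2*(√(-80 - 41)))) = 1/(71622 + (167 + √(-121))/(2*(√(-121)))) = 1/(71622 + (167 + 11*I)/(2*((11*I)))) = 1/(71622 + (-I/11)*(167 + 11*I)/2) = 1/(71622 - I*(167 + 11*I)/22)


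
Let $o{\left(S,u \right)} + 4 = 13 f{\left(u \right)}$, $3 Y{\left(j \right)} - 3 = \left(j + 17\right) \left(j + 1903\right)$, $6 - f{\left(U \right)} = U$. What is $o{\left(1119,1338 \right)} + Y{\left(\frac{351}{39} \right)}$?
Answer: $- \frac{2245}{3} \approx -748.33$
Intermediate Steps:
$f{\left(U \right)} = 6 - U$
$Y{\left(j \right)} = 1 + \frac{\left(17 + j\right) \left(1903 + j\right)}{3}$ ($Y{\left(j \right)} = 1 + \frac{\left(j + 17\right) \left(j + 1903\right)}{3} = 1 + \frac{\left(17 + j\right) \left(1903 + j\right)}{3}$)
$o{\left(S,u \right)} = 74 - 13 u$ ($o{\left(S,u \right)} = -4 + 13 \left(6 - u\right) = -4 - \left(-78 + 13 u\right) = 74 - 13 u$)
$o{\left(1119,1338 \right)} + Y{\left(\frac{351}{39} \right)} = \left(74 - 17394\right) + \left(\frac{32354}{3} + 640 \cdot \frac{351}{39} + \frac{\left(\frac{351}{39}\right)^{2}}{3}\right) = \left(74 - 17394\right) + \left(\frac{32354}{3} + 640 \cdot 351 \cdot \frac{1}{39} + \frac{\left(351 \cdot \frac{1}{39}\right)^{2}}{3}\right) = -17320 + \left(\frac{32354}{3} + 640 \cdot 9 + \frac{9^{2}}{3}\right) = -17320 + \left(\frac{32354}{3} + 5760 + \frac{1}{3} \cdot 81\right) = -17320 + \left(\frac{32354}{3} + 5760 + 27\right) = -17320 + \frac{49715}{3} = - \frac{2245}{3}$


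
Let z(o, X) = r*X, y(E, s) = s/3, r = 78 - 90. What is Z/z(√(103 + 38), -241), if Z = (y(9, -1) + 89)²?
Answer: 17689/6507 ≈ 2.7185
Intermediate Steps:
r = -12
y(E, s) = s/3 (y(E, s) = s*(⅓) = s/3)
z(o, X) = -12*X
Z = 70756/9 (Z = ((⅓)*(-1) + 89)² = (-⅓ + 89)² = (266/3)² = 70756/9 ≈ 7861.8)
Z/z(√(103 + 38), -241) = 70756/(9*((-12*(-241)))) = (70756/9)/2892 = (70756/9)*(1/2892) = 17689/6507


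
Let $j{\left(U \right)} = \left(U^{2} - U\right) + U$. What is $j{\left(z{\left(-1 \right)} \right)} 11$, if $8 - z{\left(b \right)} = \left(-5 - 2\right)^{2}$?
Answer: $18491$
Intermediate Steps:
$z{\left(b \right)} = -41$ ($z{\left(b \right)} = 8 - \left(-5 - 2\right)^{2} = 8 - \left(-7\right)^{2} = 8 - 49 = -41$)
$j{\left(U \right)} = U^{2}$
$j{\left(z{\left(-1 \right)} \right)} 11 = \left(-41\right)^{2} \cdot 11 = 1681 \cdot 11 = 18491$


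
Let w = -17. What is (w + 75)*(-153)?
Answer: -8874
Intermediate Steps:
(w + 75)*(-153) = (-17 + 75)*(-153) = 58*(-153) = -8874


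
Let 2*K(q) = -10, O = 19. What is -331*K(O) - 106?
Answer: 1549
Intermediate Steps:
K(q) = -5 (K(q) = (½)*(-10) = -5)
-331*K(O) - 106 = -331*(-5) - 106 = 1655 - 106 = 1549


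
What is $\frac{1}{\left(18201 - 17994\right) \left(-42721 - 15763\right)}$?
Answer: $- \frac{1}{12106188} \approx -8.2602 \cdot 10^{-8}$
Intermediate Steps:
$\frac{1}{\left(18201 - 17994\right) \left(-42721 - 15763\right)} = \frac{1}{207 \left(-58484\right)} = \frac{1}{-12106188} = - \frac{1}{12106188}$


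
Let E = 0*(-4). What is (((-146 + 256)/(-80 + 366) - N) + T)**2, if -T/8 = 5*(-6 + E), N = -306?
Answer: 50452609/169 ≈ 2.9854e+5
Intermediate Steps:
E = 0
T = 240 (T = -40*(-6 + 0) = -40*(-6) = -8*(-30) = 240)
(((-146 + 256)/(-80 + 366) - N) + T)**2 = (((-146 + 256)/(-80 + 366) - 1*(-306)) + 240)**2 = ((110/286 + 306) + 240)**2 = ((110*(1/286) + 306) + 240)**2 = ((5/13 + 306) + 240)**2 = (3983/13 + 240)**2 = (7103/13)**2 = 50452609/169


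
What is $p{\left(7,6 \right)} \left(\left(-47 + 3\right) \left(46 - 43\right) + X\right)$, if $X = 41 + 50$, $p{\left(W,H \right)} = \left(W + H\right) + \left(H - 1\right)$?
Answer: $-738$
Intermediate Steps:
$p{\left(W,H \right)} = -1 + W + 2 H$ ($p{\left(W,H \right)} = \left(H + W\right) + \left(-1 + H\right) = -1 + W + 2 H$)
$X = 91$
$p{\left(7,6 \right)} \left(\left(-47 + 3\right) \left(46 - 43\right) + X\right) = \left(-1 + 7 + 2 \cdot 6\right) \left(\left(-47 + 3\right) \left(46 - 43\right) + 91\right) = \left(-1 + 7 + 12\right) \left(\left(-44\right) 3 + 91\right) = 18 \left(-132 + 91\right) = 18 \left(-41\right) = -738$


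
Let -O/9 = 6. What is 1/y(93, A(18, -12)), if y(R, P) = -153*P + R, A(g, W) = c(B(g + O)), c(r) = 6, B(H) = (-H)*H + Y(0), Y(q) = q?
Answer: -1/825 ≈ -0.0012121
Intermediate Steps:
O = -54 (O = -9*6 = -54)
B(H) = -H² (B(H) = (-H)*H + 0 = -H² + 0 = -H²)
A(g, W) = 6
y(R, P) = R - 153*P
1/y(93, A(18, -12)) = 1/(93 - 153*6) = 1/(93 - 918) = 1/(-825) = -1/825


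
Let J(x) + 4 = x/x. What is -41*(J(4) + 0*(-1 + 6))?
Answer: 123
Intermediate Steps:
J(x) = -3 (J(x) = -4 + x/x = -4 + 1 = -3)
-41*(J(4) + 0*(-1 + 6)) = -41*(-3 + 0*(-1 + 6)) = -41*(-3 + 0*5) = -41*(-3 + 0) = -41*(-3) = 123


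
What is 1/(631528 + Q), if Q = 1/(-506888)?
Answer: 506888/320113964863 ≈ 1.5835e-6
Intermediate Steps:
Q = -1/506888 ≈ -1.9728e-6
1/(631528 + Q) = 1/(631528 - 1/506888) = 1/(320113964863/506888) = 506888/320113964863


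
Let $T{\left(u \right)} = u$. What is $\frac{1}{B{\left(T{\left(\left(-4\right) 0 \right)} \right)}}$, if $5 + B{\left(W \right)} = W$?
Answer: $- \frac{1}{5} \approx -0.2$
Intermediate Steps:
$B{\left(W \right)} = -5 + W$
$\frac{1}{B{\left(T{\left(\left(-4\right) 0 \right)} \right)}} = \frac{1}{-5 - 0} = \frac{1}{-5 + 0} = \frac{1}{-5} = - \frac{1}{5}$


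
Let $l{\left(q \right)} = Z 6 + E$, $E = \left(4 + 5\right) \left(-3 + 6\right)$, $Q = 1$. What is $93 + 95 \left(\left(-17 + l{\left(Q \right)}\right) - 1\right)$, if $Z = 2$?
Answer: $2088$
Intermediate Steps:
$E = 27$ ($E = 9 \cdot 3 = 27$)
$l{\left(q \right)} = 39$ ($l{\left(q \right)} = 2 \cdot 6 + 27 = 12 + 27 = 39$)
$93 + 95 \left(\left(-17 + l{\left(Q \right)}\right) - 1\right) = 93 + 95 \left(\left(-17 + 39\right) - 1\right) = 93 + 95 \left(22 - 1\right) = 93 + 95 \cdot 21 = 93 + 1995 = 2088$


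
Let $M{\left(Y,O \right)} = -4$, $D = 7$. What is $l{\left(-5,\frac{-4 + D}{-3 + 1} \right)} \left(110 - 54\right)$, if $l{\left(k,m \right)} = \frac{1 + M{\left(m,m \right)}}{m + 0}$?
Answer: $112$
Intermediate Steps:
$l{\left(k,m \right)} = - \frac{3}{m}$ ($l{\left(k,m \right)} = \frac{1 - 4}{m + 0} = - \frac{3}{m}$)
$l{\left(-5,\frac{-4 + D}{-3 + 1} \right)} \left(110 - 54\right) = - \frac{3}{\left(-4 + 7\right) \frac{1}{-3 + 1}} \left(110 - 54\right) = - \frac{3}{3 \frac{1}{-2}} \cdot 56 = - \frac{3}{3 \left(- \frac{1}{2}\right)} 56 = - \frac{3}{- \frac{3}{2}} \cdot 56 = \left(-3\right) \left(- \frac{2}{3}\right) 56 = 2 \cdot 56 = 112$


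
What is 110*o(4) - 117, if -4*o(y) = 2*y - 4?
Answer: -227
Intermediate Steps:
o(y) = 1 - y/2 (o(y) = -(2*y - 4)/4 = -(-4 + 2*y)/4 = 1 - y/2)
110*o(4) - 117 = 110*(1 - 1/2*4) - 117 = 110*(1 - 2) - 117 = 110*(-1) - 117 = -110 - 117 = -227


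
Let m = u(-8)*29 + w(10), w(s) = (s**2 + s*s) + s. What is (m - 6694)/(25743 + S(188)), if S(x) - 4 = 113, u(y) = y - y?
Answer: -1621/6465 ≈ -0.25073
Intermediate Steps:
w(s) = s + 2*s**2 (w(s) = (s**2 + s**2) + s = 2*s**2 + s = s + 2*s**2)
u(y) = 0
S(x) = 117 (S(x) = 4 + 113 = 117)
m = 210 (m = 0*29 + 10*(1 + 2*10) = 0 + 10*(1 + 20) = 0 + 10*21 = 0 + 210 = 210)
(m - 6694)/(25743 + S(188)) = (210 - 6694)/(25743 + 117) = -6484/25860 = -6484*1/25860 = -1621/6465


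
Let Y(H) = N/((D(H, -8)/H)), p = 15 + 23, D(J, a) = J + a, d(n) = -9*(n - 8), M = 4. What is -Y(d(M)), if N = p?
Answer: -342/7 ≈ -48.857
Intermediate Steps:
d(n) = 72 - 9*n (d(n) = -9*(-8 + n) = 72 - 9*n)
p = 38
N = 38
Y(H) = 38*H/(-8 + H) (Y(H) = 38/(((H - 8)/H)) = 38/(((-8 + H)/H)) = 38*(H/(-8 + H)) = 38*H/(-8 + H))
-Y(d(M)) = -38*(72 - 9*4)/(-8 + (72 - 9*4)) = -38*(72 - 36)/(-8 + (72 - 36)) = -38*36/(-8 + 36) = -38*36/28 = -1*342/7 = -342/7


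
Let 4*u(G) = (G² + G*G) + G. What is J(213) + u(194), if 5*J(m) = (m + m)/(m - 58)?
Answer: 29243927/1550 ≈ 18867.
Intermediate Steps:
u(G) = G²/2 + G/4 (u(G) = ((G² + G*G) + G)/4 = ((G² + G²) + G)/4 = (2*G² + G)/4 = (G + 2*G²)/4 = G²/2 + G/4)
J(m) = 2*m/(5*(-58 + m)) (J(m) = ((m + m)/(m - 58))/5 = ((2*m)/(-58 + m))/5 = (2*m/(-58 + m))/5 = 2*m/(5*(-58 + m)))
J(213) + u(194) = (⅖)*213/(-58 + 213) + (¼)*194*(1 + 2*194) = (⅖)*213/155 + (¼)*194*(1 + 388) = (⅖)*213*(1/155) + (¼)*194*389 = 426/775 + 37733/2 = 29243927/1550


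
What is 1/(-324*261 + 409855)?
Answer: 1/325291 ≈ 3.0742e-6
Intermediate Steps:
1/(-324*261 + 409855) = 1/(-84564 + 409855) = 1/325291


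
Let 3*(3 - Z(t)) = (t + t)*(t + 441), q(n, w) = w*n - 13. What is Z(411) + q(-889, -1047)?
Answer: 697325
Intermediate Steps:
q(n, w) = -13 + n*w (q(n, w) = n*w - 13 = -13 + n*w)
Z(t) = 3 - 2*t*(441 + t)/3 (Z(t) = 3 - (t + t)*(t + 441)/3 = 3 - 2*t*(441 + t)/3)
Z(411) + q(-889, -1047) = (3 - 294*411 - ⅔*411²) + (-13 - 889*(-1047)) = (3 - 120834 - ⅔*168921) + (-13 + 930783) = (3 - 120834 - 112614) + 930770 = -233445 + 930770 = 697325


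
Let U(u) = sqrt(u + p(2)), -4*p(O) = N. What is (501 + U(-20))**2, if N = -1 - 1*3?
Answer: (501 + I*sqrt(19))**2 ≈ 2.5098e+5 + 4367.6*I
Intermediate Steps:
N = -4 (N = -1 - 3 = -4)
p(O) = 1 (p(O) = -1/4*(-4) = 1)
U(u) = sqrt(1 + u) (U(u) = sqrt(u + 1) = sqrt(1 + u))
(501 + U(-20))**2 = (501 + sqrt(1 - 20))**2 = (501 + sqrt(-19))**2 = (501 + I*sqrt(19))**2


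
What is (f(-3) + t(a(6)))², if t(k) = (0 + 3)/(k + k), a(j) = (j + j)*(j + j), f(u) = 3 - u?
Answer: 332929/9216 ≈ 36.125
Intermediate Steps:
a(j) = 4*j² (a(j) = (2*j)*(2*j) = 4*j²)
t(k) = 3/(2*k) (t(k) = 3/((2*k)) = 3*(1/(2*k)) = 3/(2*k))
(f(-3) + t(a(6)))² = ((3 - 1*(-3)) + 3/(2*((4*6²))))² = ((3 + 3) + 3/(2*((4*36))))² = (6 + (3/2)/144)² = (6 + (3/2)*(1/144))² = (6 + 1/96)² = (577/96)² = 332929/9216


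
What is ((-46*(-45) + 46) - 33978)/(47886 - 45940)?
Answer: -15931/973 ≈ -16.373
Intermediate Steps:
((-46*(-45) + 46) - 33978)/(47886 - 45940) = ((2070 + 46) - 33978)/1946 = (2116 - 33978)*(1/1946) = -31862*1/1946 = -15931/973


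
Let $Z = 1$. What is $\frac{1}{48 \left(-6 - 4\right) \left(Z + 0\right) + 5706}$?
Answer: $\frac{1}{5226} \approx 0.00019135$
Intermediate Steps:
$\frac{1}{48 \left(-6 - 4\right) \left(Z + 0\right) + 5706} = \frac{1}{48 \left(-6 - 4\right) \left(1 + 0\right) + 5706} = \frac{1}{48 \left(\left(-10\right) 1\right) + 5706} = \frac{1}{48 \left(-10\right) + 5706} = \frac{1}{-480 + 5706} = \frac{1}{5226}$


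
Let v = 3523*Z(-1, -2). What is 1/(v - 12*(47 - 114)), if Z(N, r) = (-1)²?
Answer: 1/4327 ≈ 0.00023111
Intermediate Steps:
Z(N, r) = 1
v = 3523 (v = 3523*1 = 3523)
1/(v - 12*(47 - 114)) = 1/(3523 - 12*(47 - 114)) = 1/(3523 - 12*(-67)) = 1/(3523 + 804) = 1/4327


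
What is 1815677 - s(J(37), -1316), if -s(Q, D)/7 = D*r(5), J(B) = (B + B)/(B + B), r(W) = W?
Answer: 1769617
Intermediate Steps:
J(B) = 1 (J(B) = (2*B)/((2*B)) = (2*B)*(1/(2*B)) = 1)
s(Q, D) = -35*D (s(Q, D) = -7*D*5 = -35*D)
1815677 - s(J(37), -1316) = 1815677 - (-35)*(-1316) = 1815677 - 1*46060 = 1815677 - 46060 = 1769617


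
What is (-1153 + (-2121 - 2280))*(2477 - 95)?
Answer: -13229628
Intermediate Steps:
(-1153 + (-2121 - 2280))*(2477 - 95) = (-1153 - 4401)*2382 = -5554*2382 = -13229628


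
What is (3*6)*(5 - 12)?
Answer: -126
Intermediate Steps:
(3*6)*(5 - 12) = 18*(-7) = -126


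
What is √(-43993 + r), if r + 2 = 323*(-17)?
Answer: I*√49486 ≈ 222.45*I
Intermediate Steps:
r = -5493 (r = -2 + 323*(-17) = -2 - 5491 = -5493)
√(-43993 + r) = √(-43993 - 5493) = √(-49486) = I*√49486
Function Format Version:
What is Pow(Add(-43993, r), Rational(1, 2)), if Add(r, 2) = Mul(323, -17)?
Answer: Mul(I, Pow(49486, Rational(1, 2))) ≈ Mul(222.45, I)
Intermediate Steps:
r = -5493 (r = Add(-2, Mul(323, -17)) = Add(-2, -5491) = -5493)
Pow(Add(-43993, r), Rational(1, 2)) = Pow(Add(-43993, -5493), Rational(1, 2)) = Pow(-49486, Rational(1, 2)) = Mul(I, Pow(49486, Rational(1, 2)))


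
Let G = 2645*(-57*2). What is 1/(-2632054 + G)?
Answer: -1/2933584 ≈ -3.4088e-7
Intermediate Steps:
G = -301530 (G = 2645*(-114) = -301530)
1/(-2632054 + G) = 1/(-2632054 - 301530) = 1/(-2933584) = -1/2933584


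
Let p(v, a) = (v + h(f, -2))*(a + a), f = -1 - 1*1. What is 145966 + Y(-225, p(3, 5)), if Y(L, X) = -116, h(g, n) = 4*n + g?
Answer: 145850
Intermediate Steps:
f = -2 (f = -1 - 1 = -2)
h(g, n) = g + 4*n
p(v, a) = 2*a*(-10 + v) (p(v, a) = (v + (-2 + 4*(-2)))*(a + a) = (v + (-2 - 8))*(2*a) = (v - 10)*(2*a) = (-10 + v)*(2*a) = 2*a*(-10 + v))
145966 + Y(-225, p(3, 5)) = 145966 - 116 = 145850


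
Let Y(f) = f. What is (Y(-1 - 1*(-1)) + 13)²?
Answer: 169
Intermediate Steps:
(Y(-1 - 1*(-1)) + 13)² = ((-1 - 1*(-1)) + 13)² = ((-1 + 1) + 13)² = (0 + 13)² = 13² = 169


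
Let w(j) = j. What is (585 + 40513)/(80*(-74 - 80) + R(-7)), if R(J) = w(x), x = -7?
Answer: -41098/12327 ≈ -3.3340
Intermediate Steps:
R(J) = -7
(585 + 40513)/(80*(-74 - 80) + R(-7)) = (585 + 40513)/(80*(-74 - 80) - 7) = 41098/(80*(-154) - 7) = 41098/(-12320 - 7) = 41098/(-12327) = 41098*(-1/12327) = -41098/12327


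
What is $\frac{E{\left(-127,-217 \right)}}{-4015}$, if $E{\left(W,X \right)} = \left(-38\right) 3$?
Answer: $\frac{114}{4015} \approx 0.028394$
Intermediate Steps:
$E{\left(W,X \right)} = -114$
$\frac{E{\left(-127,-217 \right)}}{-4015} = - \frac{114}{-4015} = \left(-114\right) \left(- \frac{1}{4015}\right) = \frac{114}{4015}$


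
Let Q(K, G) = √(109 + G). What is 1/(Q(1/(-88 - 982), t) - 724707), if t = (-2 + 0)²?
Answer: -724707/525200235736 - √113/525200235736 ≈ -1.3799e-6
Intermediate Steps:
t = 4 (t = (-2)² = 4)
1/(Q(1/(-88 - 982), t) - 724707) = 1/(√(109 + 4) - 724707) = 1/(√113 - 724707) = 1/(-724707 + √113)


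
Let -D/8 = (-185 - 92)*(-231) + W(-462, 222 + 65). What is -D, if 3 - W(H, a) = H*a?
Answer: 1572672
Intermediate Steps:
W(H, a) = 3 - H*a
D = -1572672 (D = -8*((-185 - 92)*(-231) + (3 - 1*(-462)*(222 + 65))) = -8*(-277*(-231) + (3 - 1*(-462)*287)) = -8*(63987 + (3 + 132594)) = -8*(63987 + 132597) = -8*196584 = -1572672)
-D = -1*(-1572672) = 1572672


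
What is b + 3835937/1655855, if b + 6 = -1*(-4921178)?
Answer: 8148751097997/1655855 ≈ 4.9212e+6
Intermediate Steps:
b = 4921172 (b = -6 - 1*(-4921178) = -6 + 4921178 = 4921172)
b + 3835937/1655855 = 4921172 + 3835937/1655855 = 8148751097997/1655855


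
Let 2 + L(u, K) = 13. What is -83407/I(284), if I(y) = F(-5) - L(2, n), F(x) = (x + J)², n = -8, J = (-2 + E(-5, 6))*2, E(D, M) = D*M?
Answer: -83407/4750 ≈ -17.559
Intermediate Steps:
J = -64 (J = (-2 - 5*6)*2 = (-2 - 30)*2 = -32*2 = -64)
L(u, K) = 11 (L(u, K) = -2 + 13 = 11)
F(x) = (-64 + x)² (F(x) = (x - 64)² = (-64 + x)²)
I(y) = 4750 (I(y) = (-64 - 5)² - 1*11 = (-69)² - 11 = 4761 - 11 = 4750)
-83407/I(284) = -83407/4750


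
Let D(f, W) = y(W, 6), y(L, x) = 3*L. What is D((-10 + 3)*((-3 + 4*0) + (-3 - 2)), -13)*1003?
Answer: -39117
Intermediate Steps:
D(f, W) = 3*W
D((-10 + 3)*((-3 + 4*0) + (-3 - 2)), -13)*1003 = (3*(-13))*1003 = -39*1003 = -39117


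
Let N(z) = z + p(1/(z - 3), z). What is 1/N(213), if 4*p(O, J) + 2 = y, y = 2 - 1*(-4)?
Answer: 1/214 ≈ 0.0046729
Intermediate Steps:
y = 6 (y = 2 + 4 = 6)
p(O, J) = 1 (p(O, J) = -½ + (¼)*6 = -½ + 3/2 = 1)
N(z) = 1 + z (N(z) = z + 1 = 1 + z)
1/N(213) = 1/(1 + 213) = 1/214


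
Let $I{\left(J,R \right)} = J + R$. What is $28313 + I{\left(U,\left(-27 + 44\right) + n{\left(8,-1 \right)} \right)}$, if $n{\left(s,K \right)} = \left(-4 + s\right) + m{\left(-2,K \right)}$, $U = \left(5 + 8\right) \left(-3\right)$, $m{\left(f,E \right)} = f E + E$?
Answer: $28296$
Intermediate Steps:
$m{\left(f,E \right)} = E + E f$ ($m{\left(f,E \right)} = E f + E = E + E f$)
$U = -39$ ($U = 13 \left(-3\right) = -39$)
$n{\left(s,K \right)} = -4 + s - K$ ($n{\left(s,K \right)} = \left(-4 + s\right) + K \left(1 - 2\right) = \left(-4 + s\right) + K \left(-1\right) = \left(-4 + s\right) - K = -4 + s - K$)
$28313 + I{\left(U,\left(-27 + 44\right) + n{\left(8,-1 \right)} \right)} = 28313 + \left(-39 + \left(\left(-27 + 44\right) - -5\right)\right) = 28313 + \left(-39 + \left(17 + \left(-4 + 8 + 1\right)\right)\right) = 28313 + \left(-39 + \left(17 + 5\right)\right) = 28313 + \left(-39 + 22\right) = 28313 - 17 = 28296$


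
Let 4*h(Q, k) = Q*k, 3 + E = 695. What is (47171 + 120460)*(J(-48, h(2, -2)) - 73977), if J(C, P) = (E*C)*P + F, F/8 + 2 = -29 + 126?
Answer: -6705407631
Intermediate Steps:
E = 692 (E = -3 + 695 = 692)
F = 760 (F = -16 + 8*(-29 + 126) = -16 + 8*97 = -16 + 776 = 760)
h(Q, k) = Q*k/4 (h(Q, k) = (Q*k)/4 = Q*k/4)
J(C, P) = 760 + 692*C*P (J(C, P) = (692*C)*P + 760 = 692*C*P + 760 = 760 + 692*C*P)
(47171 + 120460)*(J(-48, h(2, -2)) - 73977) = (47171 + 120460)*((760 + 692*(-48)*((1/4)*2*(-2))) - 73977) = 167631*((760 + 692*(-48)*(-1)) - 73977) = 167631*((760 + 33216) - 73977) = 167631*(33976 - 73977) = 167631*(-40001) = -6705407631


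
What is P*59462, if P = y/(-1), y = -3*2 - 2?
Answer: 475696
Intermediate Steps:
y = -8 (y = -6 - 2 = -8)
P = 8 (P = -8/(-1) = -8*(-1) = 8)
P*59462 = 8*59462 = 475696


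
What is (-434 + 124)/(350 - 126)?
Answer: -155/112 ≈ -1.3839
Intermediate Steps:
(-434 + 124)/(350 - 126) = -310/224 = -310*1/224 = -155/112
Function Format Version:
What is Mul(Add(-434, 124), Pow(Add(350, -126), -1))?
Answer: Rational(-155, 112) ≈ -1.3839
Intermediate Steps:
Mul(Add(-434, 124), Pow(Add(350, -126), -1)) = Mul(-310, Pow(224, -1)) = Mul(-310, Rational(1, 224)) = Rational(-155, 112)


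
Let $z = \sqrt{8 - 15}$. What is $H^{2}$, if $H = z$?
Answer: $-7$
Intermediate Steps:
$z = i \sqrt{7}$ ($z = \sqrt{-7} = i \sqrt{7} \approx 2.6458 i$)
$H = i \sqrt{7} \approx 2.6458 i$
$H^{2} = \left(i \sqrt{7}\right)^{2} = -7$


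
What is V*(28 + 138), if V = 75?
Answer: 12450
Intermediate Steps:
V*(28 + 138) = 75*(28 + 138) = 75*166 = 12450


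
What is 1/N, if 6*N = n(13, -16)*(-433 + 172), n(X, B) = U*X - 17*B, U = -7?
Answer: -2/15747 ≈ -0.00012701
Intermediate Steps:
n(X, B) = -17*B - 7*X (n(X, B) = -7*X - 17*B = -17*B - 7*X)
N = -15747/2 (N = ((-17*(-16) - 7*13)*(-433 + 172))/6 = ((272 - 91)*(-261))/6 = (181*(-261))/6 = (⅙)*(-47241) = -15747/2 ≈ -7873.5)
1/N = 1/(-15747/2) = -2/15747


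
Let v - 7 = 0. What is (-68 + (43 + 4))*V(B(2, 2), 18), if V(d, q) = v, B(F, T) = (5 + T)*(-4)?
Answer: -147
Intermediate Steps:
B(F, T) = -20 - 4*T
v = 7 (v = 7 + 0 = 7)
V(d, q) = 7
(-68 + (43 + 4))*V(B(2, 2), 18) = (-68 + (43 + 4))*7 = (-68 + 47)*7 = -21*7 = -147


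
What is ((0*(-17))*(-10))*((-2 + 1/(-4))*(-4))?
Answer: 0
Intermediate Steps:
((0*(-17))*(-10))*((-2 + 1/(-4))*(-4)) = (0*(-10))*((-2 + 1*(-¼))*(-4)) = 0*((-2 - ¼)*(-4)) = 0*(-9/4*(-4)) = 0*9 = 0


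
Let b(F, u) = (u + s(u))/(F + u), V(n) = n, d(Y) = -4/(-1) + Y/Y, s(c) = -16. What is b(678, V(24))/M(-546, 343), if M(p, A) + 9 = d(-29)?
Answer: -1/351 ≈ -0.0028490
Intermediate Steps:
d(Y) = 5 (d(Y) = -4*(-1) + 1 = 4 + 1 = 5)
M(p, A) = -4 (M(p, A) = -9 + 5 = -4)
b(F, u) = (-16 + u)/(F + u) (b(F, u) = (u - 16)/(F + u) = (-16 + u)/(F + u))
b(678, V(24))/M(-546, 343) = ((-16 + 24)/(678 + 24))/(-4) = (8/702)*(-¼) = ((1/702)*8)*(-¼) = (4/351)*(-¼) = -1/351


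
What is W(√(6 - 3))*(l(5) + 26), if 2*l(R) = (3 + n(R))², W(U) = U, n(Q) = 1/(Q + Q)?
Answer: 6161*√3/200 ≈ 53.356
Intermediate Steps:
n(Q) = 1/(2*Q)
l(R) = (3 + 1/(2*R))²/2
W(√(6 - 3))*(l(5) + 26) = √(6 - 3)*((⅛)*(1 + 6*5)²/5² + 26) = √3*((⅛)*(1/25)*(1 + 30)² + 26) = √3*((⅛)*(1/25)*31² + 26) = √3*((⅛)*(1/25)*961 + 26) = √3*(961/200 + 26) = √3*(6161/200) = 6161*√3/200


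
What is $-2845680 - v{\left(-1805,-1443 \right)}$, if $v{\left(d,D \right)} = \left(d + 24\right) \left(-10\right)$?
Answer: $-2863490$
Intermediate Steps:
$v{\left(d,D \right)} = -240 - 10 d$ ($v{\left(d,D \right)} = \left(24 + d\right) \left(-10\right) = -240 - 10 d$)
$-2845680 - v{\left(-1805,-1443 \right)} = -2845680 - \left(-240 - -18050\right) = -2845680 - \left(-240 + 18050\right) = -2845680 - 17810 = -2863490$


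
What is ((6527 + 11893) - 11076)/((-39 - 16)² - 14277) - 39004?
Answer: -109720088/2813 ≈ -39005.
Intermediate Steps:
((6527 + 11893) - 11076)/((-39 - 16)² - 14277) - 39004 = (18420 - 11076)/((-55)² - 14277) - 39004 = 7344/(3025 - 14277) - 39004 = 7344/(-11252) - 39004 = 7344*(-1/11252) - 39004 = -1836/2813 - 39004 = -109720088/2813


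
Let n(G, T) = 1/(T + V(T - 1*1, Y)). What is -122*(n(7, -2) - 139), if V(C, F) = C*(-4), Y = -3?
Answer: 84729/5 ≈ 16946.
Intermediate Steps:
V(C, F) = -4*C
n(G, T) = 1/(4 - 3*T) (n(G, T) = 1/(T - 4*(T - 1*1)) = 1/(T - 4*(T - 1)) = 1/(T - 4*(-1 + T)) = 1/(T + (4 - 4*T)) = 1/(4 - 3*T))
-122*(n(7, -2) - 139) = -122*(1/(4 - 3*(-2)) - 139) = -122*(1/(4 + 6) - 139) = -122*(1/10 - 139) = -122*(-1389/10) = 84729/5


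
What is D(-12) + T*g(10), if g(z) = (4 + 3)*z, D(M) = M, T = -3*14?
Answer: -2952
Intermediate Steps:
T = -42
g(z) = 7*z
D(-12) + T*g(10) = -12 - 294*10 = -12 - 42*70 = -12 - 2940 = -2952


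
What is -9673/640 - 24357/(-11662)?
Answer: -48609023/3731840 ≈ -13.025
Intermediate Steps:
-9673/640 - 24357/(-11662) = -9673*1/640 - 24357*(-1/11662) = -9673/640 + 24357/11662 = -48609023/3731840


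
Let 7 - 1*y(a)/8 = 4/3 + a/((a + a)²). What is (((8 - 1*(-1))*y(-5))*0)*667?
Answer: 0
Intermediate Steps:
y(a) = 136/3 - 2/a (y(a) = 56 - 8*(4/3 + a/((a + a)²)) = 56 - 8*(4*(⅓) + a/((2*a)²)) = 56 - 8*(4/3 + a/((4*a²))) = 56 - 8*(4/3 + a*(1/(4*a²))) = 56 - 8*(4/3 + 1/(4*a)) = 56 + (-32/3 - 2/a) = 136/3 - 2/a)
(((8 - 1*(-1))*y(-5))*0)*667 = (((8 - 1*(-1))*(136/3 - 2/(-5)))*0)*667 = (((8 + 1)*(136/3 - 2*(-⅕)))*0)*667 = ((9*(136/3 + ⅖))*0)*667 = ((9*(686/15))*0)*667 = ((2058/5)*0)*667 = 0*667 = 0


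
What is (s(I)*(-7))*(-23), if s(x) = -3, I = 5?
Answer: -483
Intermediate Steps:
(s(I)*(-7))*(-23) = -3*(-7)*(-23) = 21*(-23) = -483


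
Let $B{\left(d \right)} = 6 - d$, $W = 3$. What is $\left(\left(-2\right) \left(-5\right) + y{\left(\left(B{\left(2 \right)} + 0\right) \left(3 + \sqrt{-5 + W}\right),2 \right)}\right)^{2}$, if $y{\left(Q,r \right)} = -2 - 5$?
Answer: $9$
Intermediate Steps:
$y{\left(Q,r \right)} = -7$
$\left(\left(-2\right) \left(-5\right) + y{\left(\left(B{\left(2 \right)} + 0\right) \left(3 + \sqrt{-5 + W}\right),2 \right)}\right)^{2} = \left(\left(-2\right) \left(-5\right) - 7\right)^{2} = \left(10 - 7\right)^{2} = 3^{2} = 9$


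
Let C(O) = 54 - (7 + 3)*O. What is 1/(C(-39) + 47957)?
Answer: 1/48401 ≈ 2.0661e-5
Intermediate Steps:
C(O) = 54 - 10*O
1/(C(-39) + 47957) = 1/((54 - 10*(-39)) + 47957) = 1/((54 + 390) + 47957) = 1/(444 + 47957) = 1/48401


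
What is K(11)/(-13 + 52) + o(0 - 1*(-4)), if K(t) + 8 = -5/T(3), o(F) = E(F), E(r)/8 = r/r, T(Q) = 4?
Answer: 1211/156 ≈ 7.7628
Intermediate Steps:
E(r) = 8 (E(r) = 8*(r/r) = 8*1 = 8)
o(F) = 8
K(t) = -37/4 (K(t) = -8 - 5/4 = -37/4)
K(11)/(-13 + 52) + o(0 - 1*(-4)) = -37/4/(-13 + 52) + 8 = -37/4/39 + 8 = (1/39)*(-37/4) + 8 = -37/156 + 8 = 1211/156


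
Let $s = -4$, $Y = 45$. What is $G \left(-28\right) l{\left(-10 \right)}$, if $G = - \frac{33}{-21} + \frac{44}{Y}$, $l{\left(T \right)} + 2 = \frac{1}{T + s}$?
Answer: $\frac{46574}{315} \approx 147.85$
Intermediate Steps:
$l{\left(T \right)} = -2 + \frac{1}{-4 + T}$ ($l{\left(T \right)} = -2 + \frac{1}{T - 4} = -2 + \frac{1}{-4 + T}$)
$G = \frac{803}{315}$ ($G = - \frac{33}{-21} + \frac{44}{45} = \left(-33\right) \left(- \frac{1}{21}\right) + 44 \cdot \frac{1}{45} = \frac{11}{7} + \frac{44}{45} = \frac{803}{315} \approx 2.5492$)
$G \left(-28\right) l{\left(-10 \right)} = \frac{803}{315} \left(-28\right) \frac{9 - -20}{-4 - 10} = - \frac{3212 \frac{9 + 20}{-14}}{45} = - \frac{3212 \left(\left(- \frac{1}{14}\right) 29\right)}{45} = \left(- \frac{3212}{45}\right) \left(- \frac{29}{14}\right) = \frac{46574}{315}$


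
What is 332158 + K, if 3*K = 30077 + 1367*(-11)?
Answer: 1011514/3 ≈ 3.3717e+5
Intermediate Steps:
K = 15040/3 (K = (30077 + 1367*(-11))/3 = (30077 - 15037)/3 = (1/3)*15040 = 15040/3 ≈ 5013.3)
332158 + K = 332158 + 15040/3 = 1011514/3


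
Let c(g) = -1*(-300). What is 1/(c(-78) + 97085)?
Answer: 1/97385 ≈ 1.0269e-5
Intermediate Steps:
c(g) = 300
1/(c(-78) + 97085) = 1/(300 + 97085) = 1/97385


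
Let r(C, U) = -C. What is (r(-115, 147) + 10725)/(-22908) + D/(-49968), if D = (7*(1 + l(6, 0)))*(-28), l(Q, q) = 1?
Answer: -5548679/11923614 ≈ -0.46535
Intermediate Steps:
D = -392 (D = (7*(1 + 1))*(-28) = (7*2)*(-28) = 14*(-28) = -392)
(r(-115, 147) + 10725)/(-22908) + D/(-49968) = (-1*(-115) + 10725)/(-22908) - 392/(-49968) = (115 + 10725)*(-1/22908) - 392*(-1/49968) = 10840*(-1/22908) + 49/6246 = -2710/5727 + 49/6246 = -5548679/11923614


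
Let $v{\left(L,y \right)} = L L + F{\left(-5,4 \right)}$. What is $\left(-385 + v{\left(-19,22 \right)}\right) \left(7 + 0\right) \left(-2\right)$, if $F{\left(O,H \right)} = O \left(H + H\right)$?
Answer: $896$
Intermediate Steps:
$F{\left(O,H \right)} = 2 H O$ ($F{\left(O,H \right)} = O 2 H = 2 H O$)
$v{\left(L,y \right)} = -40 + L^{2}$ ($v{\left(L,y \right)} = L L + 2 \cdot 4 \left(-5\right) = L^{2} - 40 = -40 + L^{2}$)
$\left(-385 + v{\left(-19,22 \right)}\right) \left(7 + 0\right) \left(-2\right) = \left(-385 - \left(40 - \left(-19\right)^{2}\right)\right) \left(7 + 0\right) \left(-2\right) = \left(-385 + \left(-40 + 361\right)\right) 7 \left(-2\right) = \left(-385 + 321\right) \left(-14\right) = \left(-64\right) \left(-14\right) = 896$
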